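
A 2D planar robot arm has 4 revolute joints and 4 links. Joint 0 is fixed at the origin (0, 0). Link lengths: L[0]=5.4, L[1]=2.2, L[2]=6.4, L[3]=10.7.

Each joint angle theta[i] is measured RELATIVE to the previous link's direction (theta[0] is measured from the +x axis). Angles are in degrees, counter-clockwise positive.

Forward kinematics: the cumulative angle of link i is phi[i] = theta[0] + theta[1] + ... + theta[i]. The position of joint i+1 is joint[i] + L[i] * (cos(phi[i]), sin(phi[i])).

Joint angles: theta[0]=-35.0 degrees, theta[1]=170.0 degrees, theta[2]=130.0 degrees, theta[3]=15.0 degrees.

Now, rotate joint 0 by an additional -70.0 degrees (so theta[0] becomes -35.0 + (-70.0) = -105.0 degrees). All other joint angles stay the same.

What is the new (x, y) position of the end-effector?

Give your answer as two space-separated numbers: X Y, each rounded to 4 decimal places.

joint[0] = (0.0000, 0.0000)  (base)
link 0: phi[0] = -105 = -105 deg
  cos(-105 deg) = -0.2588, sin(-105 deg) = -0.9659
  joint[1] = (0.0000, 0.0000) + 5.4 * (-0.2588, -0.9659) = (0.0000 + -1.3976, 0.0000 + -5.2160) = (-1.3976, -5.2160)
link 1: phi[1] = -105 + 170 = 65 deg
  cos(65 deg) = 0.4226, sin(65 deg) = 0.9063
  joint[2] = (-1.3976, -5.2160) + 2.2 * (0.4226, 0.9063) = (-1.3976 + 0.9298, -5.2160 + 1.9939) = (-0.4679, -3.2221)
link 2: phi[2] = -105 + 170 + 130 = 195 deg
  cos(195 deg) = -0.9659, sin(195 deg) = -0.2588
  joint[3] = (-0.4679, -3.2221) + 6.4 * (-0.9659, -0.2588) = (-0.4679 + -6.1819, -3.2221 + -1.6564) = (-6.6498, -4.8786)
link 3: phi[3] = -105 + 170 + 130 + 15 = 210 deg
  cos(210 deg) = -0.8660, sin(210 deg) = -0.5000
  joint[4] = (-6.6498, -4.8786) + 10.7 * (-0.8660, -0.5000) = (-6.6498 + -9.2665, -4.8786 + -5.3500) = (-15.9163, -10.2286)
End effector: (-15.9163, -10.2286)

Answer: -15.9163 -10.2286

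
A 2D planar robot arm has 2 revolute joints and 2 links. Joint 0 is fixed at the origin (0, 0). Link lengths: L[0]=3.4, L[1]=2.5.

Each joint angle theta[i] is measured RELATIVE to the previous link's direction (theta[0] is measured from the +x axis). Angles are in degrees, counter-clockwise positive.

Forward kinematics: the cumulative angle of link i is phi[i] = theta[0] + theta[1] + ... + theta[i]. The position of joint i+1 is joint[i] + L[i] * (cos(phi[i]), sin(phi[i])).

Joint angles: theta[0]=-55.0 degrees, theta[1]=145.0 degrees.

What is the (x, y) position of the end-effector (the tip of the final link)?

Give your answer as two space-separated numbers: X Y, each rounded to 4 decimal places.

Answer: 1.9502 -0.2851

Derivation:
joint[0] = (0.0000, 0.0000)  (base)
link 0: phi[0] = -55 = -55 deg
  cos(-55 deg) = 0.5736, sin(-55 deg) = -0.8192
  joint[1] = (0.0000, 0.0000) + 3.4 * (0.5736, -0.8192) = (0.0000 + 1.9502, 0.0000 + -2.7851) = (1.9502, -2.7851)
link 1: phi[1] = -55 + 145 = 90 deg
  cos(90 deg) = 0.0000, sin(90 deg) = 1.0000
  joint[2] = (1.9502, -2.7851) + 2.5 * (0.0000, 1.0000) = (1.9502 + 0.0000, -2.7851 + 2.5000) = (1.9502, -0.2851)
End effector: (1.9502, -0.2851)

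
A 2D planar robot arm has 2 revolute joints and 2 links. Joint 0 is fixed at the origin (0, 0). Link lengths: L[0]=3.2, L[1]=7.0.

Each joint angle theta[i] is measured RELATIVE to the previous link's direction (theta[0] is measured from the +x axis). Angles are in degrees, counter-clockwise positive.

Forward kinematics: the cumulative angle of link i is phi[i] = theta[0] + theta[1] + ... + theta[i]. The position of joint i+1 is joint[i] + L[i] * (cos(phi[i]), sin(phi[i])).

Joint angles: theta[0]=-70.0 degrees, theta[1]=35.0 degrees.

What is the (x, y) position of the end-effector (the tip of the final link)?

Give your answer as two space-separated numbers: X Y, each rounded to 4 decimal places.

Answer: 6.8285 -7.0221

Derivation:
joint[0] = (0.0000, 0.0000)  (base)
link 0: phi[0] = -70 = -70 deg
  cos(-70 deg) = 0.3420, sin(-70 deg) = -0.9397
  joint[1] = (0.0000, 0.0000) + 3.2 * (0.3420, -0.9397) = (0.0000 + 1.0945, 0.0000 + -3.0070) = (1.0945, -3.0070)
link 1: phi[1] = -70 + 35 = -35 deg
  cos(-35 deg) = 0.8192, sin(-35 deg) = -0.5736
  joint[2] = (1.0945, -3.0070) + 7 * (0.8192, -0.5736) = (1.0945 + 5.7341, -3.0070 + -4.0150) = (6.8285, -7.0221)
End effector: (6.8285, -7.0221)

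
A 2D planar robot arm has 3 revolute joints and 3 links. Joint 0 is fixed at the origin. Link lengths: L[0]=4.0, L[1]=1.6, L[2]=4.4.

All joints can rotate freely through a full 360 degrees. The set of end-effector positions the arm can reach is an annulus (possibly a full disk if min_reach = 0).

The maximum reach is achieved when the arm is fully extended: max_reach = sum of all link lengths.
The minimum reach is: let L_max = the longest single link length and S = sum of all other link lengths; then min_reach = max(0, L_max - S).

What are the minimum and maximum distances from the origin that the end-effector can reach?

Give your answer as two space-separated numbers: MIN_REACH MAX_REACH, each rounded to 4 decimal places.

Answer: 0.0000 10.0000

Derivation:
Link lengths: [4.0, 1.6, 4.4]
max_reach = 4 + 1.6 + 4.4 = 10
L_max = max([4.0, 1.6, 4.4]) = 4.4
S (sum of others) = 10 - 4.4 = 5.6
min_reach = max(0, 4.4 - 5.6) = max(0, -1.2) = 0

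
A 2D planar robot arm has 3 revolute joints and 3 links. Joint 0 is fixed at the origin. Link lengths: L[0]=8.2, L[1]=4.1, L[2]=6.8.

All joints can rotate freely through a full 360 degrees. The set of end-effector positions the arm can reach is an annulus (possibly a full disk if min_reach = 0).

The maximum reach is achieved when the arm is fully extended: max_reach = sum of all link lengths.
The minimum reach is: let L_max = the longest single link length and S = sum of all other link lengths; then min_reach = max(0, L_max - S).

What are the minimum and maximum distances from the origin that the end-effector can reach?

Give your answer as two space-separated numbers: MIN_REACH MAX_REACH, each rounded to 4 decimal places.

Link lengths: [8.2, 4.1, 6.8]
max_reach = 8.2 + 4.1 + 6.8 = 19.1
L_max = max([8.2, 4.1, 6.8]) = 8.2
S (sum of others) = 19.1 - 8.2 = 10.9
min_reach = max(0, 8.2 - 10.9) = max(0, -2.7) = 0

Answer: 0.0000 19.1000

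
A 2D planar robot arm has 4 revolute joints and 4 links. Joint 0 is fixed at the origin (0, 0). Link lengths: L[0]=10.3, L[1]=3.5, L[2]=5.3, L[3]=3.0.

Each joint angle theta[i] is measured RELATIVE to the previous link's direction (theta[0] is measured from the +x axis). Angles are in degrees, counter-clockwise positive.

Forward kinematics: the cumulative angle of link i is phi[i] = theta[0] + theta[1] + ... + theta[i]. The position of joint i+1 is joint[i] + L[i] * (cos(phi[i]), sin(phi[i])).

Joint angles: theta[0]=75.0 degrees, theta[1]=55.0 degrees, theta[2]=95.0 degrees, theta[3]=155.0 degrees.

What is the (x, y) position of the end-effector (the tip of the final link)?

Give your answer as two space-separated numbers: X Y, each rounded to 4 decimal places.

joint[0] = (0.0000, 0.0000)  (base)
link 0: phi[0] = 75 = 75 deg
  cos(75 deg) = 0.2588, sin(75 deg) = 0.9659
  joint[1] = (0.0000, 0.0000) + 10.3 * (0.2588, 0.9659) = (0.0000 + 2.6658, 0.0000 + 9.9490) = (2.6658, 9.9490)
link 1: phi[1] = 75 + 55 = 130 deg
  cos(130 deg) = -0.6428, sin(130 deg) = 0.7660
  joint[2] = (2.6658, 9.9490) + 3.5 * (-0.6428, 0.7660) = (2.6658 + -2.2498, 9.9490 + 2.6812) = (0.4161, 12.6302)
link 2: phi[2] = 75 + 55 + 95 = 225 deg
  cos(225 deg) = -0.7071, sin(225 deg) = -0.7071
  joint[3] = (0.4161, 12.6302) + 5.3 * (-0.7071, -0.7071) = (0.4161 + -3.7477, 12.6302 + -3.7477) = (-3.3316, 8.8825)
link 3: phi[3] = 75 + 55 + 95 + 155 = 380 deg
  cos(380 deg) = 0.9397, sin(380 deg) = 0.3420
  joint[4] = (-3.3316, 8.8825) + 3 * (0.9397, 0.3420) = (-3.3316 + 2.8191, 8.8825 + 1.0261) = (-0.5125, 9.9086)
End effector: (-0.5125, 9.9086)

Answer: -0.5125 9.9086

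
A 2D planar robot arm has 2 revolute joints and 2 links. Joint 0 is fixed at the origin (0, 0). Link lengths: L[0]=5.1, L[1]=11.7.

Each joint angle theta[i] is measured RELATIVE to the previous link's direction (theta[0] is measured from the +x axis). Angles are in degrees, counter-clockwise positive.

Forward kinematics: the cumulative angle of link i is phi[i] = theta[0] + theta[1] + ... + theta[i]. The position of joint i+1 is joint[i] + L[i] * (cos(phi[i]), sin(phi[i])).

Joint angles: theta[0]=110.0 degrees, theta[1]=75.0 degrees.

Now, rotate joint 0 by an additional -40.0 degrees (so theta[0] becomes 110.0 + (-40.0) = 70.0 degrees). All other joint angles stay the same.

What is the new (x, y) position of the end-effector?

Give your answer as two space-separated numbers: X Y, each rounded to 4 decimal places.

joint[0] = (0.0000, 0.0000)  (base)
link 0: phi[0] = 70 = 70 deg
  cos(70 deg) = 0.3420, sin(70 deg) = 0.9397
  joint[1] = (0.0000, 0.0000) + 5.1 * (0.3420, 0.9397) = (0.0000 + 1.7443, 0.0000 + 4.7924) = (1.7443, 4.7924)
link 1: phi[1] = 70 + 75 = 145 deg
  cos(145 deg) = -0.8192, sin(145 deg) = 0.5736
  joint[2] = (1.7443, 4.7924) + 11.7 * (-0.8192, 0.5736) = (1.7443 + -9.5841, 4.7924 + 6.7108) = (-7.8398, 11.5033)
End effector: (-7.8398, 11.5033)

Answer: -7.8398 11.5033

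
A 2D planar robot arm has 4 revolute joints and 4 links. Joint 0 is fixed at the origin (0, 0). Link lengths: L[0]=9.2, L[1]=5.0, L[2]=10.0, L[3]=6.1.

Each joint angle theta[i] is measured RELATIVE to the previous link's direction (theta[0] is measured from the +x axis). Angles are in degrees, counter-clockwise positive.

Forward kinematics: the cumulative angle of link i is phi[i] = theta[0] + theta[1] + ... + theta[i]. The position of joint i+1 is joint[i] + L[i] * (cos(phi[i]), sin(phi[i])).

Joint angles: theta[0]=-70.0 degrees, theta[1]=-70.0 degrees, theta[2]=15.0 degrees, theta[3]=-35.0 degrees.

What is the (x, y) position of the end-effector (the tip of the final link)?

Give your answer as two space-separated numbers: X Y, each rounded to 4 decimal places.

joint[0] = (0.0000, 0.0000)  (base)
link 0: phi[0] = -70 = -70 deg
  cos(-70 deg) = 0.3420, sin(-70 deg) = -0.9397
  joint[1] = (0.0000, 0.0000) + 9.2 * (0.3420, -0.9397) = (0.0000 + 3.1466, 0.0000 + -8.6452) = (3.1466, -8.6452)
link 1: phi[1] = -70 + -70 = -140 deg
  cos(-140 deg) = -0.7660, sin(-140 deg) = -0.6428
  joint[2] = (3.1466, -8.6452) + 5 * (-0.7660, -0.6428) = (3.1466 + -3.8302, -8.6452 + -3.2139) = (-0.6836, -11.8591)
link 2: phi[2] = -70 + -70 + 15 = -125 deg
  cos(-125 deg) = -0.5736, sin(-125 deg) = -0.8192
  joint[3] = (-0.6836, -11.8591) + 10 * (-0.5736, -0.8192) = (-0.6836 + -5.7358, -11.8591 + -8.1915) = (-6.4194, -20.0506)
link 3: phi[3] = -70 + -70 + 15 + -35 = -160 deg
  cos(-160 deg) = -0.9397, sin(-160 deg) = -0.3420
  joint[4] = (-6.4194, -20.0506) + 6.1 * (-0.9397, -0.3420) = (-6.4194 + -5.7321, -20.0506 + -2.0863) = (-12.1515, -22.1370)
End effector: (-12.1515, -22.1370)

Answer: -12.1515 -22.1370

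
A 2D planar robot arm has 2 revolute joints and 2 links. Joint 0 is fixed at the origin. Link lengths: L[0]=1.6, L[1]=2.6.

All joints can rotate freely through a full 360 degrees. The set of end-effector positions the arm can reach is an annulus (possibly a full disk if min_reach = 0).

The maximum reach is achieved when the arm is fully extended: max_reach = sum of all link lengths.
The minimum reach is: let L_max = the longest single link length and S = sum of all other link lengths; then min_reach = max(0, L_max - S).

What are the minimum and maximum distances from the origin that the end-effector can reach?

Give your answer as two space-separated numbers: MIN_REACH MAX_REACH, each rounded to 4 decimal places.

Answer: 1.0000 4.2000

Derivation:
Link lengths: [1.6, 2.6]
max_reach = 1.6 + 2.6 = 4.2
L_max = max([1.6, 2.6]) = 2.6
S (sum of others) = 4.2 - 2.6 = 1.6
min_reach = max(0, 2.6 - 1.6) = max(0, 1) = 1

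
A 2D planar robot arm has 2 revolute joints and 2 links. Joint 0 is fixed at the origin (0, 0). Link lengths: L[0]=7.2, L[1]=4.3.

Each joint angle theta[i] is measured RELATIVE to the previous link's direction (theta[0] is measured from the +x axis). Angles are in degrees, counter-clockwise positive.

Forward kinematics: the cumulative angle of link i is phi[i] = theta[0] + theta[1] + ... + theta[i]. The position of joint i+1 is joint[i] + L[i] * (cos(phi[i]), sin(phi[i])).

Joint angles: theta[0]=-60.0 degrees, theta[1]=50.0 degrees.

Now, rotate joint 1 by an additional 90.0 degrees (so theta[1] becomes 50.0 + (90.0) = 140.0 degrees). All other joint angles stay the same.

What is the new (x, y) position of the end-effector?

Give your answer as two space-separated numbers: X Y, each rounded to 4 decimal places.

joint[0] = (0.0000, 0.0000)  (base)
link 0: phi[0] = -60 = -60 deg
  cos(-60 deg) = 0.5000, sin(-60 deg) = -0.8660
  joint[1] = (0.0000, 0.0000) + 7.2 * (0.5000, -0.8660) = (0.0000 + 3.6000, 0.0000 + -6.2354) = (3.6000, -6.2354)
link 1: phi[1] = -60 + 140 = 80 deg
  cos(80 deg) = 0.1736, sin(80 deg) = 0.9848
  joint[2] = (3.6000, -6.2354) + 4.3 * (0.1736, 0.9848) = (3.6000 + 0.7467, -6.2354 + 4.2347) = (4.3467, -2.0007)
End effector: (4.3467, -2.0007)

Answer: 4.3467 -2.0007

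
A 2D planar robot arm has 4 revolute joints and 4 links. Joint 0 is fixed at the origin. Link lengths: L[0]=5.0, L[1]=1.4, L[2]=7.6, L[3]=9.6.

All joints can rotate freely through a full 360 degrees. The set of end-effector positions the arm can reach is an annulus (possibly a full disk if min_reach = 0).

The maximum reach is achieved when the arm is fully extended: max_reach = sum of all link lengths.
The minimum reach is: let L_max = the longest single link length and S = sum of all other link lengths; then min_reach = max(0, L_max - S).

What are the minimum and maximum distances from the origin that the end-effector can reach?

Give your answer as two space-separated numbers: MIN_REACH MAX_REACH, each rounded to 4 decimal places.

Answer: 0.0000 23.6000

Derivation:
Link lengths: [5.0, 1.4, 7.6, 9.6]
max_reach = 5 + 1.4 + 7.6 + 9.6 = 23.6
L_max = max([5.0, 1.4, 7.6, 9.6]) = 9.6
S (sum of others) = 23.6 - 9.6 = 14
min_reach = max(0, 9.6 - 14) = max(0, -4.4) = 0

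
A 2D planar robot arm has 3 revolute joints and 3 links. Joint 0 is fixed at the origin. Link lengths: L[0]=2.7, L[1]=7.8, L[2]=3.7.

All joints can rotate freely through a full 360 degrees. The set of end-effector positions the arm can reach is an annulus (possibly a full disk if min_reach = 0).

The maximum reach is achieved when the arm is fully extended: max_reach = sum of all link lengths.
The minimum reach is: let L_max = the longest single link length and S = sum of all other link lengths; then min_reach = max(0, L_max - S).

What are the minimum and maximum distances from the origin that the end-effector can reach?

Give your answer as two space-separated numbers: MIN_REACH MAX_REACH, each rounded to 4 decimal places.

Link lengths: [2.7, 7.8, 3.7]
max_reach = 2.7 + 7.8 + 3.7 = 14.2
L_max = max([2.7, 7.8, 3.7]) = 7.8
S (sum of others) = 14.2 - 7.8 = 6.4
min_reach = max(0, 7.8 - 6.4) = max(0, 1.4) = 1.4

Answer: 1.4000 14.2000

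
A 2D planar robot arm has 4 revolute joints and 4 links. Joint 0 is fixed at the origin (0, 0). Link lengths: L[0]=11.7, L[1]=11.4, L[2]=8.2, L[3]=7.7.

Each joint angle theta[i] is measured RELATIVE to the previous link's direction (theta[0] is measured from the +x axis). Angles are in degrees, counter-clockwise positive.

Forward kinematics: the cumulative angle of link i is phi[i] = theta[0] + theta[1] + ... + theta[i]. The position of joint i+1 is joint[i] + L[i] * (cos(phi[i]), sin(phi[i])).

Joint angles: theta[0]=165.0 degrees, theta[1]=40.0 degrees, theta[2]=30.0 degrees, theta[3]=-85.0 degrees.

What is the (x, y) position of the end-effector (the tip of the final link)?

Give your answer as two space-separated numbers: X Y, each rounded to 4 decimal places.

Answer: -33.0050 -4.6567

Derivation:
joint[0] = (0.0000, 0.0000)  (base)
link 0: phi[0] = 165 = 165 deg
  cos(165 deg) = -0.9659, sin(165 deg) = 0.2588
  joint[1] = (0.0000, 0.0000) + 11.7 * (-0.9659, 0.2588) = (0.0000 + -11.3013, 0.0000 + 3.0282) = (-11.3013, 3.0282)
link 1: phi[1] = 165 + 40 = 205 deg
  cos(205 deg) = -0.9063, sin(205 deg) = -0.4226
  joint[2] = (-11.3013, 3.0282) + 11.4 * (-0.9063, -0.4226) = (-11.3013 + -10.3319, 3.0282 + -4.8178) = (-21.6332, -1.7897)
link 2: phi[2] = 165 + 40 + 30 = 235 deg
  cos(235 deg) = -0.5736, sin(235 deg) = -0.8192
  joint[3] = (-21.6332, -1.7897) + 8.2 * (-0.5736, -0.8192) = (-21.6332 + -4.7033, -1.7897 + -6.7170) = (-26.3366, -8.5067)
link 3: phi[3] = 165 + 40 + 30 + -85 = 150 deg
  cos(150 deg) = -0.8660, sin(150 deg) = 0.5000
  joint[4] = (-26.3366, -8.5067) + 7.7 * (-0.8660, 0.5000) = (-26.3366 + -6.6684, -8.5067 + 3.8500) = (-33.0050, -4.6567)
End effector: (-33.0050, -4.6567)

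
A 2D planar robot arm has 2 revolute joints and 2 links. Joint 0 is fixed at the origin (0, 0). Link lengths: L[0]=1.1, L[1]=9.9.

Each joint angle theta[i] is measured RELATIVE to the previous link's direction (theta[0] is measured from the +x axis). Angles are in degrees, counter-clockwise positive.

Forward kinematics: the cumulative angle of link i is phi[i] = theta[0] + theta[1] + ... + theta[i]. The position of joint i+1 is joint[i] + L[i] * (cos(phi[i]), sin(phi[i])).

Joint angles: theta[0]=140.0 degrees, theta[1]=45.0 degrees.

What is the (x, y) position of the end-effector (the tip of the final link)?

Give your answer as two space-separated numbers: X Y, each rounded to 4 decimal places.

joint[0] = (0.0000, 0.0000)  (base)
link 0: phi[0] = 140 = 140 deg
  cos(140 deg) = -0.7660, sin(140 deg) = 0.6428
  joint[1] = (0.0000, 0.0000) + 1.1 * (-0.7660, 0.6428) = (0.0000 + -0.8426, 0.0000 + 0.7071) = (-0.8426, 0.7071)
link 1: phi[1] = 140 + 45 = 185 deg
  cos(185 deg) = -0.9962, sin(185 deg) = -0.0872
  joint[2] = (-0.8426, 0.7071) + 9.9 * (-0.9962, -0.0872) = (-0.8426 + -9.8623, 0.7071 + -0.8628) = (-10.7050, -0.1558)
End effector: (-10.7050, -0.1558)

Answer: -10.7050 -0.1558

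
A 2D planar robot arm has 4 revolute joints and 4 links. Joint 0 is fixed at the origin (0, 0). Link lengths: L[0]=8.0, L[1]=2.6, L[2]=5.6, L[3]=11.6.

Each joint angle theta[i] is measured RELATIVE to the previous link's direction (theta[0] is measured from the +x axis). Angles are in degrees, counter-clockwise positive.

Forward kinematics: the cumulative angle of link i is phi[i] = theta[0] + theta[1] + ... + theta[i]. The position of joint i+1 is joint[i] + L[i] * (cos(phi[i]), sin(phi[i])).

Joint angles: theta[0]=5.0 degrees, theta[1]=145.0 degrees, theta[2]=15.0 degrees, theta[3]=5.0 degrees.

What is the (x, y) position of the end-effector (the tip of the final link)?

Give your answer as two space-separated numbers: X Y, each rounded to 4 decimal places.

Answer: -11.1151 5.4610

Derivation:
joint[0] = (0.0000, 0.0000)  (base)
link 0: phi[0] = 5 = 5 deg
  cos(5 deg) = 0.9962, sin(5 deg) = 0.0872
  joint[1] = (0.0000, 0.0000) + 8 * (0.9962, 0.0872) = (0.0000 + 7.9696, 0.0000 + 0.6972) = (7.9696, 0.6972)
link 1: phi[1] = 5 + 145 = 150 deg
  cos(150 deg) = -0.8660, sin(150 deg) = 0.5000
  joint[2] = (7.9696, 0.6972) + 2.6 * (-0.8660, 0.5000) = (7.9696 + -2.2517, 0.6972 + 1.3000) = (5.7179, 1.9972)
link 2: phi[2] = 5 + 145 + 15 = 165 deg
  cos(165 deg) = -0.9659, sin(165 deg) = 0.2588
  joint[3] = (5.7179, 1.9972) + 5.6 * (-0.9659, 0.2588) = (5.7179 + -5.4092, 1.9972 + 1.4494) = (0.3087, 3.4466)
link 3: phi[3] = 5 + 145 + 15 + 5 = 170 deg
  cos(170 deg) = -0.9848, sin(170 deg) = 0.1736
  joint[4] = (0.3087, 3.4466) + 11.6 * (-0.9848, 0.1736) = (0.3087 + -11.4238, 3.4466 + 2.0143) = (-11.1151, 5.4610)
End effector: (-11.1151, 5.4610)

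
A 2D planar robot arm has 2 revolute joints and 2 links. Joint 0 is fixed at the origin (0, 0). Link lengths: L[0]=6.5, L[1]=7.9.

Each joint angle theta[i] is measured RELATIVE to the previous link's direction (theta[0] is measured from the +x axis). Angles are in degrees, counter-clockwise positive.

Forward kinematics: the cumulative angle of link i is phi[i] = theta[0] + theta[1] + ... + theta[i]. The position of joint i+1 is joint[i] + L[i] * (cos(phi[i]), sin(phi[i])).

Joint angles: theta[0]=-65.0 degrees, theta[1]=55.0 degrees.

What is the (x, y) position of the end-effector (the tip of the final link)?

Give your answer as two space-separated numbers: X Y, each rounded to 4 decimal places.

joint[0] = (0.0000, 0.0000)  (base)
link 0: phi[0] = -65 = -65 deg
  cos(-65 deg) = 0.4226, sin(-65 deg) = -0.9063
  joint[1] = (0.0000, 0.0000) + 6.5 * (0.4226, -0.9063) = (0.0000 + 2.7470, 0.0000 + -5.8910) = (2.7470, -5.8910)
link 1: phi[1] = -65 + 55 = -10 deg
  cos(-10 deg) = 0.9848, sin(-10 deg) = -0.1736
  joint[2] = (2.7470, -5.8910) + 7.9 * (0.9848, -0.1736) = (2.7470 + 7.7800, -5.8910 + -1.3718) = (10.5270, -7.2628)
End effector: (10.5270, -7.2628)

Answer: 10.5270 -7.2628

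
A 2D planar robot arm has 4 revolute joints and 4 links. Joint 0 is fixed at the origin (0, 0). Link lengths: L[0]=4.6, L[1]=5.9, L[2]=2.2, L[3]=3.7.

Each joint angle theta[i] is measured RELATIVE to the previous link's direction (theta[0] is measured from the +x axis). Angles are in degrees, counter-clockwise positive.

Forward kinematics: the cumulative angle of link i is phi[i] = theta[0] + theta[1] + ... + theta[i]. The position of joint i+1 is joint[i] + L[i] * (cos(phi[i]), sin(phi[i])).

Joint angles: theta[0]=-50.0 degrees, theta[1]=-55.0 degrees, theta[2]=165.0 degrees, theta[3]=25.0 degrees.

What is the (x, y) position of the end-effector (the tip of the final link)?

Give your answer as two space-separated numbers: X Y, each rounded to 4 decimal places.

Answer: 2.8523 -3.6316

Derivation:
joint[0] = (0.0000, 0.0000)  (base)
link 0: phi[0] = -50 = -50 deg
  cos(-50 deg) = 0.6428, sin(-50 deg) = -0.7660
  joint[1] = (0.0000, 0.0000) + 4.6 * (0.6428, -0.7660) = (0.0000 + 2.9568, 0.0000 + -3.5238) = (2.9568, -3.5238)
link 1: phi[1] = -50 + -55 = -105 deg
  cos(-105 deg) = -0.2588, sin(-105 deg) = -0.9659
  joint[2] = (2.9568, -3.5238) + 5.9 * (-0.2588, -0.9659) = (2.9568 + -1.5270, -3.5238 + -5.6990) = (1.4298, -9.2228)
link 2: phi[2] = -50 + -55 + 165 = 60 deg
  cos(60 deg) = 0.5000, sin(60 deg) = 0.8660
  joint[3] = (1.4298, -9.2228) + 2.2 * (0.5000, 0.8660) = (1.4298 + 1.1000, -9.2228 + 1.9053) = (2.5298, -7.3175)
link 3: phi[3] = -50 + -55 + 165 + 25 = 85 deg
  cos(85 deg) = 0.0872, sin(85 deg) = 0.9962
  joint[4] = (2.5298, -7.3175) + 3.7 * (0.0872, 0.9962) = (2.5298 + 0.3225, -7.3175 + 3.6859) = (2.8523, -3.6316)
End effector: (2.8523, -3.6316)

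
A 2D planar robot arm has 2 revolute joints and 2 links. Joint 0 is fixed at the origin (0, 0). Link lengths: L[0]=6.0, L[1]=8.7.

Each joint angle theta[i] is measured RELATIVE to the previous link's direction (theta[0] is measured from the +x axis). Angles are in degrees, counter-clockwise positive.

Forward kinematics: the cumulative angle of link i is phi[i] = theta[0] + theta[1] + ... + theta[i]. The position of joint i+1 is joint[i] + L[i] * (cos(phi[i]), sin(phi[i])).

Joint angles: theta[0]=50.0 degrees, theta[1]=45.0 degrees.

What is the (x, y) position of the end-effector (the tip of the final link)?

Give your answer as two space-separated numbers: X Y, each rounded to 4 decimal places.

Answer: 3.0985 13.2632

Derivation:
joint[0] = (0.0000, 0.0000)  (base)
link 0: phi[0] = 50 = 50 deg
  cos(50 deg) = 0.6428, sin(50 deg) = 0.7660
  joint[1] = (0.0000, 0.0000) + 6 * (0.6428, 0.7660) = (0.0000 + 3.8567, 0.0000 + 4.5963) = (3.8567, 4.5963)
link 1: phi[1] = 50 + 45 = 95 deg
  cos(95 deg) = -0.0872, sin(95 deg) = 0.9962
  joint[2] = (3.8567, 4.5963) + 8.7 * (-0.0872, 0.9962) = (3.8567 + -0.7583, 4.5963 + 8.6669) = (3.0985, 13.2632)
End effector: (3.0985, 13.2632)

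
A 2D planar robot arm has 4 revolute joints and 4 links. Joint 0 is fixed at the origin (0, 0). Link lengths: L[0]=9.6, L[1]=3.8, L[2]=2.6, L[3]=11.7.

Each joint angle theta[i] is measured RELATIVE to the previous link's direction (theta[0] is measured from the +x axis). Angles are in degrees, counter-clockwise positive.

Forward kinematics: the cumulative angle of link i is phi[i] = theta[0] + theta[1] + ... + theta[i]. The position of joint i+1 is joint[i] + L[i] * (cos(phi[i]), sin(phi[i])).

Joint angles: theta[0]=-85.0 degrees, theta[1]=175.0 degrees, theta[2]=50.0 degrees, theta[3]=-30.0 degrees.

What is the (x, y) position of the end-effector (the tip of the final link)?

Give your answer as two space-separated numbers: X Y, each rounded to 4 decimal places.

joint[0] = (0.0000, 0.0000)  (base)
link 0: phi[0] = -85 = -85 deg
  cos(-85 deg) = 0.0872, sin(-85 deg) = -0.9962
  joint[1] = (0.0000, 0.0000) + 9.6 * (0.0872, -0.9962) = (0.0000 + 0.8367, 0.0000 + -9.5635) = (0.8367, -9.5635)
link 1: phi[1] = -85 + 175 = 90 deg
  cos(90 deg) = 0.0000, sin(90 deg) = 1.0000
  joint[2] = (0.8367, -9.5635) + 3.8 * (0.0000, 1.0000) = (0.8367 + 0.0000, -9.5635 + 3.8000) = (0.8367, -5.7635)
link 2: phi[2] = -85 + 175 + 50 = 140 deg
  cos(140 deg) = -0.7660, sin(140 deg) = 0.6428
  joint[3] = (0.8367, -5.7635) + 2.6 * (-0.7660, 0.6428) = (0.8367 + -1.9917, -5.7635 + 1.6712) = (-1.1550, -4.0922)
link 3: phi[3] = -85 + 175 + 50 + -30 = 110 deg
  cos(110 deg) = -0.3420, sin(110 deg) = 0.9397
  joint[4] = (-1.1550, -4.0922) + 11.7 * (-0.3420, 0.9397) = (-1.1550 + -4.0016, -4.0922 + 10.9944) = (-5.1567, 6.9022)
End effector: (-5.1567, 6.9022)

Answer: -5.1567 6.9022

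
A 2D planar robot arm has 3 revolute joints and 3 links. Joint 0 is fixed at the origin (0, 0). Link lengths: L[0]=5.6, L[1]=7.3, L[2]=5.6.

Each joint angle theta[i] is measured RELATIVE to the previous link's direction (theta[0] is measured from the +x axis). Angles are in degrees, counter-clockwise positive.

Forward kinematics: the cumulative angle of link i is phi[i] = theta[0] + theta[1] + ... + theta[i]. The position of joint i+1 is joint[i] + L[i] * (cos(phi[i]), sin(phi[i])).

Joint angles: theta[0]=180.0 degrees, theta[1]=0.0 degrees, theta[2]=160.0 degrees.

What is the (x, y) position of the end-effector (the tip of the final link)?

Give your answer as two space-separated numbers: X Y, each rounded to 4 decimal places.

Answer: -7.6377 -1.9153

Derivation:
joint[0] = (0.0000, 0.0000)  (base)
link 0: phi[0] = 180 = 180 deg
  cos(180 deg) = -1.0000, sin(180 deg) = 0.0000
  joint[1] = (0.0000, 0.0000) + 5.6 * (-1.0000, 0.0000) = (0.0000 + -5.6000, 0.0000 + 0.0000) = (-5.6000, 0.0000)
link 1: phi[1] = 180 + 0 = 180 deg
  cos(180 deg) = -1.0000, sin(180 deg) = 0.0000
  joint[2] = (-5.6000, 0.0000) + 7.3 * (-1.0000, 0.0000) = (-5.6000 + -7.3000, 0.0000 + 0.0000) = (-12.9000, 0.0000)
link 2: phi[2] = 180 + 0 + 160 = 340 deg
  cos(340 deg) = 0.9397, sin(340 deg) = -0.3420
  joint[3] = (-12.9000, 0.0000) + 5.6 * (0.9397, -0.3420) = (-12.9000 + 5.2623, 0.0000 + -1.9153) = (-7.6377, -1.9153)
End effector: (-7.6377, -1.9153)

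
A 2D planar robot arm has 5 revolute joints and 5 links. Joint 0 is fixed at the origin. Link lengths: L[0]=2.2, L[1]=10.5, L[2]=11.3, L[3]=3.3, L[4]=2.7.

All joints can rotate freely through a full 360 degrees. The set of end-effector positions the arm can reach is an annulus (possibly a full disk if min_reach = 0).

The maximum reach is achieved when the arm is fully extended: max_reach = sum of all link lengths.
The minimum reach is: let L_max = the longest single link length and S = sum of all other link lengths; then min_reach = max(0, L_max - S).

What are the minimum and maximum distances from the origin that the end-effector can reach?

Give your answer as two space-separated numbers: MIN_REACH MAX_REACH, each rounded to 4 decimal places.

Link lengths: [2.2, 10.5, 11.3, 3.3, 2.7]
max_reach = 2.2 + 10.5 + 11.3 + 3.3 + 2.7 = 30
L_max = max([2.2, 10.5, 11.3, 3.3, 2.7]) = 11.3
S (sum of others) = 30 - 11.3 = 18.7
min_reach = max(0, 11.3 - 18.7) = max(0, -7.4) = 0

Answer: 0.0000 30.0000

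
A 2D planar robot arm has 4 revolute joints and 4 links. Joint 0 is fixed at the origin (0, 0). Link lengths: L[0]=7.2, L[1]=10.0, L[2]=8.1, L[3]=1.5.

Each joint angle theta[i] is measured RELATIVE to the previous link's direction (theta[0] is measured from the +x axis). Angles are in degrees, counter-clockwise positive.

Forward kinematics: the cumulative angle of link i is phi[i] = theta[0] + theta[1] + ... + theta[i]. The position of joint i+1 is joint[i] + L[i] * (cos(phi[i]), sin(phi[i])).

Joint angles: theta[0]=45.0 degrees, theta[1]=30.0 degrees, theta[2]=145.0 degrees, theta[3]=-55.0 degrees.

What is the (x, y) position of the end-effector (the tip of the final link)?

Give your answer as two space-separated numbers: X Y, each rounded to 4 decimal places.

Answer: 0.0255 9.9321

Derivation:
joint[0] = (0.0000, 0.0000)  (base)
link 0: phi[0] = 45 = 45 deg
  cos(45 deg) = 0.7071, sin(45 deg) = 0.7071
  joint[1] = (0.0000, 0.0000) + 7.2 * (0.7071, 0.7071) = (0.0000 + 5.0912, 0.0000 + 5.0912) = (5.0912, 5.0912)
link 1: phi[1] = 45 + 30 = 75 deg
  cos(75 deg) = 0.2588, sin(75 deg) = 0.9659
  joint[2] = (5.0912, 5.0912) + 10 * (0.2588, 0.9659) = (5.0912 + 2.5882, 5.0912 + 9.6593) = (7.6794, 14.7504)
link 2: phi[2] = 45 + 30 + 145 = 220 deg
  cos(220 deg) = -0.7660, sin(220 deg) = -0.6428
  joint[3] = (7.6794, 14.7504) + 8.1 * (-0.7660, -0.6428) = (7.6794 + -6.2050, 14.7504 + -5.2066) = (1.4744, 9.5438)
link 3: phi[3] = 45 + 30 + 145 + -55 = 165 deg
  cos(165 deg) = -0.9659, sin(165 deg) = 0.2588
  joint[4] = (1.4744, 9.5438) + 1.5 * (-0.9659, 0.2588) = (1.4744 + -1.4489, 9.5438 + 0.3882) = (0.0255, 9.9321)
End effector: (0.0255, 9.9321)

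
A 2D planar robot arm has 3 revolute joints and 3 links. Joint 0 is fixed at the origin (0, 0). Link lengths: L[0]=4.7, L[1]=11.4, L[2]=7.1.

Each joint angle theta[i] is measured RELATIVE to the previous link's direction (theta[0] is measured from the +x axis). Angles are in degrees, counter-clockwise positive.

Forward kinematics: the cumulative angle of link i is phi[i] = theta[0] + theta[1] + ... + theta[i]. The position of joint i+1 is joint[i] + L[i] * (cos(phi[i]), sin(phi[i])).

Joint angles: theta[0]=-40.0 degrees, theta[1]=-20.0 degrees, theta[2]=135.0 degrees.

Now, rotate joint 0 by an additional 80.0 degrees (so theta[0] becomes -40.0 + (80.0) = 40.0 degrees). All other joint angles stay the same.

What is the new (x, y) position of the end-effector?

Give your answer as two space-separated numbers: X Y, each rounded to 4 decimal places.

Answer: 7.8781 9.9207

Derivation:
joint[0] = (0.0000, 0.0000)  (base)
link 0: phi[0] = 40 = 40 deg
  cos(40 deg) = 0.7660, sin(40 deg) = 0.6428
  joint[1] = (0.0000, 0.0000) + 4.7 * (0.7660, 0.6428) = (0.0000 + 3.6004, 0.0000 + 3.0211) = (3.6004, 3.0211)
link 1: phi[1] = 40 + -20 = 20 deg
  cos(20 deg) = 0.9397, sin(20 deg) = 0.3420
  joint[2] = (3.6004, 3.0211) + 11.4 * (0.9397, 0.3420) = (3.6004 + 10.7125, 3.0211 + 3.8990) = (14.3129, 6.9201)
link 2: phi[2] = 40 + -20 + 135 = 155 deg
  cos(155 deg) = -0.9063, sin(155 deg) = 0.4226
  joint[3] = (14.3129, 6.9201) + 7.1 * (-0.9063, 0.4226) = (14.3129 + -6.4348, 6.9201 + 3.0006) = (7.8781, 9.9207)
End effector: (7.8781, 9.9207)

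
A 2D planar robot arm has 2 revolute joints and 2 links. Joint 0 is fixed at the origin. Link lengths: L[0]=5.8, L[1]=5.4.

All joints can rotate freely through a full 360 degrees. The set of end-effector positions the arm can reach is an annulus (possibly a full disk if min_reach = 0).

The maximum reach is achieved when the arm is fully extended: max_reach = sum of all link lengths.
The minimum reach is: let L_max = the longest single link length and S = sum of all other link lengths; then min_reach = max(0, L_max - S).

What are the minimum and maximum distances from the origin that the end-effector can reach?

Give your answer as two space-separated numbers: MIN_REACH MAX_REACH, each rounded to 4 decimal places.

Answer: 0.4000 11.2000

Derivation:
Link lengths: [5.8, 5.4]
max_reach = 5.8 + 5.4 = 11.2
L_max = max([5.8, 5.4]) = 5.8
S (sum of others) = 11.2 - 5.8 = 5.4
min_reach = max(0, 5.8 - 5.4) = max(0, 0.4) = 0.4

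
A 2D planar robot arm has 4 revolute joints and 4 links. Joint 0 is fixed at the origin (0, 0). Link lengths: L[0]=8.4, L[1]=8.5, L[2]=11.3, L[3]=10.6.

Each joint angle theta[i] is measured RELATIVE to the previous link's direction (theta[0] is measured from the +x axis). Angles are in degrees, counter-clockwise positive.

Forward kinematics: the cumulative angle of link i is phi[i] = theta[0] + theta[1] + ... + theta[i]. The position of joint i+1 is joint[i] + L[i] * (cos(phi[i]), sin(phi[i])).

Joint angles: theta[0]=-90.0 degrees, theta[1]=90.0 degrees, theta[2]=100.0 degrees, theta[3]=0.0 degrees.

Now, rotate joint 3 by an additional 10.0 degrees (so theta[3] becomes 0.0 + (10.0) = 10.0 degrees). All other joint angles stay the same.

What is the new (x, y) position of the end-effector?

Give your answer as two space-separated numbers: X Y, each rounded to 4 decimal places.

Answer: 2.9124 12.6891

Derivation:
joint[0] = (0.0000, 0.0000)  (base)
link 0: phi[0] = -90 = -90 deg
  cos(-90 deg) = 0.0000, sin(-90 deg) = -1.0000
  joint[1] = (0.0000, 0.0000) + 8.4 * (0.0000, -1.0000) = (0.0000 + 0.0000, 0.0000 + -8.4000) = (0.0000, -8.4000)
link 1: phi[1] = -90 + 90 = 0 deg
  cos(0 deg) = 1.0000, sin(0 deg) = 0.0000
  joint[2] = (0.0000, -8.4000) + 8.5 * (1.0000, 0.0000) = (0.0000 + 8.5000, -8.4000 + 0.0000) = (8.5000, -8.4000)
link 2: phi[2] = -90 + 90 + 100 = 100 deg
  cos(100 deg) = -0.1736, sin(100 deg) = 0.9848
  joint[3] = (8.5000, -8.4000) + 11.3 * (-0.1736, 0.9848) = (8.5000 + -1.9622, -8.4000 + 11.1283) = (6.5378, 2.7283)
link 3: phi[3] = -90 + 90 + 100 + 10 = 110 deg
  cos(110 deg) = -0.3420, sin(110 deg) = 0.9397
  joint[4] = (6.5378, 2.7283) + 10.6 * (-0.3420, 0.9397) = (6.5378 + -3.6254, 2.7283 + 9.9607) = (2.9124, 12.6891)
End effector: (2.9124, 12.6891)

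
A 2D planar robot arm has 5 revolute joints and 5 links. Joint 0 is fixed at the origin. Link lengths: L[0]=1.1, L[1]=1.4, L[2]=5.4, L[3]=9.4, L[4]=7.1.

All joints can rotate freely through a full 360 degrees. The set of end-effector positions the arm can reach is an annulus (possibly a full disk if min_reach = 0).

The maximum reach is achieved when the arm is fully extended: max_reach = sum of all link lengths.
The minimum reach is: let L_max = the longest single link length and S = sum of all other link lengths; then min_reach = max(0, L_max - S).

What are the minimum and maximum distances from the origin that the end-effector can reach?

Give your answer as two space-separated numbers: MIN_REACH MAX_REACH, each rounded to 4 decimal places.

Answer: 0.0000 24.4000

Derivation:
Link lengths: [1.1, 1.4, 5.4, 9.4, 7.1]
max_reach = 1.1 + 1.4 + 5.4 + 9.4 + 7.1 = 24.4
L_max = max([1.1, 1.4, 5.4, 9.4, 7.1]) = 9.4
S (sum of others) = 24.4 - 9.4 = 15
min_reach = max(0, 9.4 - 15) = max(0, -5.6) = 0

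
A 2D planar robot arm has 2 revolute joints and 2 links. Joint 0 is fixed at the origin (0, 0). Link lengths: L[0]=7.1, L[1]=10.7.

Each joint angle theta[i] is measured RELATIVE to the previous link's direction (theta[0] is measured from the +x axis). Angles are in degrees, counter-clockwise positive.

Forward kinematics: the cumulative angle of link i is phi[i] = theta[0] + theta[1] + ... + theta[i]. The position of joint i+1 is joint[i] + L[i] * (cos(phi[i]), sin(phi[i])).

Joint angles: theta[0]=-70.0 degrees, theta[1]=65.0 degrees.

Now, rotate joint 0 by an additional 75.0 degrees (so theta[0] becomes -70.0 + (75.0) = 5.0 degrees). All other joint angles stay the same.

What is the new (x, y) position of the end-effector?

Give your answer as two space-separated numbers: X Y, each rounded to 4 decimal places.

joint[0] = (0.0000, 0.0000)  (base)
link 0: phi[0] = 5 = 5 deg
  cos(5 deg) = 0.9962, sin(5 deg) = 0.0872
  joint[1] = (0.0000, 0.0000) + 7.1 * (0.9962, 0.0872) = (0.0000 + 7.0730, 0.0000 + 0.6188) = (7.0730, 0.6188)
link 1: phi[1] = 5 + 65 = 70 deg
  cos(70 deg) = 0.3420, sin(70 deg) = 0.9397
  joint[2] = (7.0730, 0.6188) + 10.7 * (0.3420, 0.9397) = (7.0730 + 3.6596, 0.6188 + 10.0547) = (10.7326, 10.6735)
End effector: (10.7326, 10.6735)

Answer: 10.7326 10.6735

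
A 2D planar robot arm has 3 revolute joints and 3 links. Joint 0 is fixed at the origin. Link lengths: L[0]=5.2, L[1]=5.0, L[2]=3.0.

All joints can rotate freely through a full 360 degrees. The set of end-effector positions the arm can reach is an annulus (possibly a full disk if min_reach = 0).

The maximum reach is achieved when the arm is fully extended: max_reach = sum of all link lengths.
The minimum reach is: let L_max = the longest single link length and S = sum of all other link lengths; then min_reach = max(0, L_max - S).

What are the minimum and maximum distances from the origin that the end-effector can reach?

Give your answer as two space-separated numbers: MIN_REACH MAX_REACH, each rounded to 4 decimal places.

Answer: 0.0000 13.2000

Derivation:
Link lengths: [5.2, 5.0, 3.0]
max_reach = 5.2 + 5 + 3 = 13.2
L_max = max([5.2, 5.0, 3.0]) = 5.2
S (sum of others) = 13.2 - 5.2 = 8
min_reach = max(0, 5.2 - 8) = max(0, -2.8) = 0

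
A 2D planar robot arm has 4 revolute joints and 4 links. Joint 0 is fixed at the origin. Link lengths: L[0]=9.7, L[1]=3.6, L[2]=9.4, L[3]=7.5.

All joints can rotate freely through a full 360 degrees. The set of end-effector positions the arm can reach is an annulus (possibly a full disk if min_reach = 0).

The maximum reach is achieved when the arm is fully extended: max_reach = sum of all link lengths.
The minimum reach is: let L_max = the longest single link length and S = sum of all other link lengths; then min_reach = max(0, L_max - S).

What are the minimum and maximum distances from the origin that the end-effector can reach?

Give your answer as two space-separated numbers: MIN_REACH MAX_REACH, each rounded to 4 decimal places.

Link lengths: [9.7, 3.6, 9.4, 7.5]
max_reach = 9.7 + 3.6 + 9.4 + 7.5 = 30.2
L_max = max([9.7, 3.6, 9.4, 7.5]) = 9.7
S (sum of others) = 30.2 - 9.7 = 20.5
min_reach = max(0, 9.7 - 20.5) = max(0, -10.8) = 0

Answer: 0.0000 30.2000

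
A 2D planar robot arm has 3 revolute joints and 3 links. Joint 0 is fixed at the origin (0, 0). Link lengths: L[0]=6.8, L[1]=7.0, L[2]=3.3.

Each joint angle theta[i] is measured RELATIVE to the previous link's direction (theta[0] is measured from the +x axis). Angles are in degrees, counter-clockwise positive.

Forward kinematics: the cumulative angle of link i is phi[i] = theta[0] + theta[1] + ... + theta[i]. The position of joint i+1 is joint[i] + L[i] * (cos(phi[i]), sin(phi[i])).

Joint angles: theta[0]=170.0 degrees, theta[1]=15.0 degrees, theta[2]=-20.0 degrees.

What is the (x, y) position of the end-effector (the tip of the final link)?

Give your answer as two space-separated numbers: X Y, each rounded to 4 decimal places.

Answer: -16.8576 1.4248

Derivation:
joint[0] = (0.0000, 0.0000)  (base)
link 0: phi[0] = 170 = 170 deg
  cos(170 deg) = -0.9848, sin(170 deg) = 0.1736
  joint[1] = (0.0000, 0.0000) + 6.8 * (-0.9848, 0.1736) = (0.0000 + -6.6967, 0.0000 + 1.1808) = (-6.6967, 1.1808)
link 1: phi[1] = 170 + 15 = 185 deg
  cos(185 deg) = -0.9962, sin(185 deg) = -0.0872
  joint[2] = (-6.6967, 1.1808) + 7 * (-0.9962, -0.0872) = (-6.6967 + -6.9734, 1.1808 + -0.6101) = (-13.6701, 0.5707)
link 2: phi[2] = 170 + 15 + -20 = 165 deg
  cos(165 deg) = -0.9659, sin(165 deg) = 0.2588
  joint[3] = (-13.6701, 0.5707) + 3.3 * (-0.9659, 0.2588) = (-13.6701 + -3.1876, 0.5707 + 0.8541) = (-16.8576, 1.4248)
End effector: (-16.8576, 1.4248)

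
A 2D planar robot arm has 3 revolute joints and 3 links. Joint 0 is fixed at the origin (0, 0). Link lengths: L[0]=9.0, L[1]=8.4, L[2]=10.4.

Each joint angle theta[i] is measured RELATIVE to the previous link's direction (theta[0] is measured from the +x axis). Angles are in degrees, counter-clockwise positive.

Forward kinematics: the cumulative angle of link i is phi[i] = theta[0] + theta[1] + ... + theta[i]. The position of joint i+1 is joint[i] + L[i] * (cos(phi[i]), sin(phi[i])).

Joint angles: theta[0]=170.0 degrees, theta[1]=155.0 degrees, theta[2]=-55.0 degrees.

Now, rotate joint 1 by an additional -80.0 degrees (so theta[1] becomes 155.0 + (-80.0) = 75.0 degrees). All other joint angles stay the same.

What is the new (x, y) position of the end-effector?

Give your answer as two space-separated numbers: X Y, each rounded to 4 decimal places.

Answer: -22.6553 -7.8561

Derivation:
joint[0] = (0.0000, 0.0000)  (base)
link 0: phi[0] = 170 = 170 deg
  cos(170 deg) = -0.9848, sin(170 deg) = 0.1736
  joint[1] = (0.0000, 0.0000) + 9 * (-0.9848, 0.1736) = (0.0000 + -8.8633, 0.0000 + 1.5628) = (-8.8633, 1.5628)
link 1: phi[1] = 170 + 75 = 245 deg
  cos(245 deg) = -0.4226, sin(245 deg) = -0.9063
  joint[2] = (-8.8633, 1.5628) + 8.4 * (-0.4226, -0.9063) = (-8.8633 + -3.5500, 1.5628 + -7.6130) = (-12.4133, -6.0502)
link 2: phi[2] = 170 + 75 + -55 = 190 deg
  cos(190 deg) = -0.9848, sin(190 deg) = -0.1736
  joint[3] = (-12.4133, -6.0502) + 10.4 * (-0.9848, -0.1736) = (-12.4133 + -10.2420, -6.0502 + -1.8059) = (-22.6553, -7.8561)
End effector: (-22.6553, -7.8561)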